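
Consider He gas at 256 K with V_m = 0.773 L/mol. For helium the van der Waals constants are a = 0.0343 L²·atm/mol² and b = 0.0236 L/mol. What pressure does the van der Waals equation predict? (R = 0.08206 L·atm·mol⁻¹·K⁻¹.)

P = RT/(V_m − b) − a/V_m²
RT/(V_m − b) = (0.08206)(256)/(0.773 − 0.0236) = 21.007/0.74940 = 28.032 atm
a/V_m² = 0.0343/(0.773)² = 0.057403 atm
P = 28.032 − 0.057403 = 27.97 atm

P ≈ 27.97 atm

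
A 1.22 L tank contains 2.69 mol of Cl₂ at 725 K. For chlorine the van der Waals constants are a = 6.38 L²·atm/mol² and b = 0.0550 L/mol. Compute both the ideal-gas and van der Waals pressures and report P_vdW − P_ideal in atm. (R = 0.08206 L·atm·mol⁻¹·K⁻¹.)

Ideal: P_ideal = nRT/V = (2.69)(0.08206)(725)/1.22 = 131.178 atm
vdW: P = nRT/(V − nb) − a n²/V² = 160.038/1.07205 − 46.1663/1.48840 = 149.282 − 31.0174 = 118.265 atm
ΔP = 118.265 − 131.178 = -12.91 atm

ΔP ≈ -12.91 atm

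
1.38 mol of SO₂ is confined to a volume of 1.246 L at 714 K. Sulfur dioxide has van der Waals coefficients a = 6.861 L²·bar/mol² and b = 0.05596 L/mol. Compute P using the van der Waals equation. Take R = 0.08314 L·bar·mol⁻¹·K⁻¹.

P ≈ 61.67 bar

P = nRT/(V − nb) − a n²/V²
nRT/(V − nb) = (1.38)(0.08314)(714)/(1.246 − 1.38×0.05596) = 81.920/1.1688 = 70.089 bar
a n²/V² = (6.861)(1.38)²/(1.246)² = 8.4161 bar
P = 70.089 − 8.4161 = 61.67 bar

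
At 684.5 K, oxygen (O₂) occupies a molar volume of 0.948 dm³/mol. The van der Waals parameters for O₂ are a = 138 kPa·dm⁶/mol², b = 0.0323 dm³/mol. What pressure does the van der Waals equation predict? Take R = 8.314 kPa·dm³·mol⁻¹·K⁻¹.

P ≈ 6061 kPa

P = RT/(V_m − b) − a/V_m²
RT/(V_m − b) = (8.314)(684.5)/(0.948 − 0.0323) = 5690.9/0.91570 = 6214.8 kPa
a/V_m² = 138/(0.948)² = 153.55 kPa
P = 6214.8 − 153.55 = 6061 kPa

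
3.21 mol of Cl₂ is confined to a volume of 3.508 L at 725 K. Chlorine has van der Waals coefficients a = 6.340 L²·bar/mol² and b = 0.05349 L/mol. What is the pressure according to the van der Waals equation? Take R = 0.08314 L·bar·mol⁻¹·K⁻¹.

P = nRT/(V − nb) − a n²/V²
nRT/(V − nb) = (3.21)(0.08314)(725)/(3.508 − 3.21×0.05349) = 193.49/3.3363 = 57.995 bar
a n²/V² = (6.340)(3.21)²/(3.508)² = 5.3086 bar
P = 57.995 − 5.3086 = 52.69 bar

P ≈ 52.69 bar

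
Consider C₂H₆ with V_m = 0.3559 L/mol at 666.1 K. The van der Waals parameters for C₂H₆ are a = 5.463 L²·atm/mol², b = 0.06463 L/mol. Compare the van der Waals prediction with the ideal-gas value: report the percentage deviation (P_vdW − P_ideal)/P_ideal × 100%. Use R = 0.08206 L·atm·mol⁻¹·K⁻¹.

-5.89 %

Ideal: P_ideal = RT/V_m = (0.08206)(666.1)/0.3559 = 153.583 atm
vdW: P = RT/(V_m − b) − a/V_m² = 54.6602/0.291270 − 5.463/0.126665 = 187.662 − 43.1295 = 144.533 atm
% deviation = (144.533 − 153.583)/153.583 × 100% = -5.89%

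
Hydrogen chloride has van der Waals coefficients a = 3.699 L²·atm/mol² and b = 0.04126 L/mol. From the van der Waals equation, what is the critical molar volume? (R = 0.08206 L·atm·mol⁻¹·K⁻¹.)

For a van der Waals gas, V_m,c = 3b.
V_m,c = 3×0.04126 = 0.1238 L/mol

V_m,c ≈ 0.1238 L/mol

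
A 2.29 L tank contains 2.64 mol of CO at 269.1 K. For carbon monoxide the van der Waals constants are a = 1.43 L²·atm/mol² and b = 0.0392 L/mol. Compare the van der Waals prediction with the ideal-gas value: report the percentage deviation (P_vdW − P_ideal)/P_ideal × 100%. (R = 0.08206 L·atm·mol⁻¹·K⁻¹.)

Ideal: P_ideal = nRT/V = (2.64)(0.08206)(269.1)/2.29 = 25.4574 atm
vdW: P = nRT/(V − nb) − a n²/V² = 58.2974/2.18651 − 9.96653/5.24410 = 26.6623 − 1.90052 = 24.7618 atm
% deviation = (24.7618 − 25.4574)/25.4574 × 100% = -2.73%

-2.73 %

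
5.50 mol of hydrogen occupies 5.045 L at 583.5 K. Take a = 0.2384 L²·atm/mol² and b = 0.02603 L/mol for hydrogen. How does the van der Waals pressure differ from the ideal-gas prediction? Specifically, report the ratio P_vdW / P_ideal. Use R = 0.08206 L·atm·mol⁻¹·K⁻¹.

Ideal: P_ideal = nRT/V = (5.50)(0.08206)(583.5)/5.045 = 52.2004 atm
vdW: P = nRT/(V − nb) − a n²/V² = 263.351/4.90184 − 7.21160/25.4520 = 53.7249 − 0.283341 = 53.4416 atm
Ratio = 53.4416/52.2004 = 1.024

P_vdW / P_ideal ≈ 1.024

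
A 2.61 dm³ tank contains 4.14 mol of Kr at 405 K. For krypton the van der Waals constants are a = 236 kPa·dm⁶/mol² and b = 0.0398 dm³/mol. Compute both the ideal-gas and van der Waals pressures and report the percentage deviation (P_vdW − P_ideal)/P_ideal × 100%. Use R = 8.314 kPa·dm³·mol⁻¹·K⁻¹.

Ideal: P_ideal = nRT/V = (4.14)(8.314)(405)/2.61 = 5341.03 kPa
vdW: P = nRT/(V − nb) − a n²/V² = 13940.1/2.44523 − 4044.95/6.81210 = 5700.94 − 593.789 = 5107.15 kPa
% deviation = (5107.15 − 5341.03)/5341.03 × 100% = -4.38%

-4.38 %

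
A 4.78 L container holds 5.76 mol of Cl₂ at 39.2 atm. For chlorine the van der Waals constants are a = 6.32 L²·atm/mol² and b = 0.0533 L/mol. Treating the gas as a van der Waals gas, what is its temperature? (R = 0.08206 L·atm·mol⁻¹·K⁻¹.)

T ≈ 457.8 K

T = (P + a n²/V²)(V − nb)/(nR)
P + a n²/V² = 39.2 + (6.32)(5.76)²/(4.78)² = 48.377 atm
V − nb = 4.78 − (5.76)(0.0533) = 4.4730 L
T = (48.377)(4.4730)/((5.76)(0.08206)) = 457.8 K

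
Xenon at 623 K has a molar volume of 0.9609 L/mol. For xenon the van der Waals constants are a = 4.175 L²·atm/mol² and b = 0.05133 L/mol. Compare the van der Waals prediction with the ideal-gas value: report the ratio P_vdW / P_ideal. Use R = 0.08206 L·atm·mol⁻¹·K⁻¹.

P_vdW / P_ideal ≈ 0.9714

Ideal: P_ideal = RT/V_m = (0.08206)(623)/0.9609 = 53.2036 atm
vdW: P = RT/(V_m − b) − a/V_m² = 51.1234/0.909570 − 4.175/0.923329 = 56.2061 − 4.52168 = 51.6844 atm
Ratio = 51.6844/53.2036 = 0.9714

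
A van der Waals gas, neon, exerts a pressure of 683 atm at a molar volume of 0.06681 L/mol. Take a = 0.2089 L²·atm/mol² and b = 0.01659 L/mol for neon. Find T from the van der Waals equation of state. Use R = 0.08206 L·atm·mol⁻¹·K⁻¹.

T ≈ 446.6 K

T = (P + a/V_m²)(V_m − b)/R
P + a/V_m² = 683 + 0.2089/(0.06681)² = 729.80 atm
V_m − b = 0.06681 − 0.01659 = 0.050220 L/mol
T = (729.80)(0.050220)/0.08206 = 446.6 K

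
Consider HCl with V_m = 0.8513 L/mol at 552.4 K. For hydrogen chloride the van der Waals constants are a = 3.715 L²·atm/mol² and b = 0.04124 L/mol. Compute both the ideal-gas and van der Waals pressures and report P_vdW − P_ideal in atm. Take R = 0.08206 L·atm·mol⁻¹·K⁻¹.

ΔP ≈ -2.415 atm

Ideal: P_ideal = RT/V_m = (0.08206)(552.4)/0.8513 = 53.2479 atm
vdW: P = RT/(V_m − b) − a/V_m² = 45.3299/0.810060 − 3.715/0.724712 = 55.9587 − 5.12617 = 50.8325 atm
ΔP = 50.8325 − 53.2479 = -2.415 atm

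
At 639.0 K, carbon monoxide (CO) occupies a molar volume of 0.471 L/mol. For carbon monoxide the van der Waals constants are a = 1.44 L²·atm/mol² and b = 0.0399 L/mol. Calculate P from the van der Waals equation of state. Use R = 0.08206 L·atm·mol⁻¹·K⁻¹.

P = RT/(V_m − b) − a/V_m²
RT/(V_m − b) = (0.08206)(639.0)/(0.471 − 0.0399) = 52.436/0.43110 = 121.63 atm
a/V_m² = 1.44/(0.471)² = 6.4911 atm
P = 121.63 − 6.4911 = 115.1 atm

P ≈ 115.1 atm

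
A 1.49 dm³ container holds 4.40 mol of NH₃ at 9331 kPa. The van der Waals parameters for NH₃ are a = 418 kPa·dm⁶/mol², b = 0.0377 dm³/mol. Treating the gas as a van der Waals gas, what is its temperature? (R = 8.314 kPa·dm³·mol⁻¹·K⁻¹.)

T = (P + a n²/V²)(V − nb)/(nR)
P + a n²/V² = 9331 + (418)(4.40)²/(1.49)² = 12976 kPa
V − nb = 1.49 − (4.40)(0.0377) = 1.3241 dm³
T = (12976)(1.3241)/((4.40)(8.314)) = 469.7 K

T ≈ 469.7 K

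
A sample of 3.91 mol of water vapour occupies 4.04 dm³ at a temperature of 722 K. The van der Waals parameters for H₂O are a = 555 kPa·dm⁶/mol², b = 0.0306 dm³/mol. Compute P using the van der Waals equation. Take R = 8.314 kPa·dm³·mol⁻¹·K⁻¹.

P ≈ 5467 kPa

P = nRT/(V − nb) − a n²/V²
nRT/(V − nb) = (3.91)(8.314)(722)/(4.04 − 3.91×0.0306) = 23471/3.9204 = 5986.9 kPa
a n²/V² = (555)(3.91)²/(4.04)² = 519.86 kPa
P = 5986.9 − 519.86 = 5467 kPa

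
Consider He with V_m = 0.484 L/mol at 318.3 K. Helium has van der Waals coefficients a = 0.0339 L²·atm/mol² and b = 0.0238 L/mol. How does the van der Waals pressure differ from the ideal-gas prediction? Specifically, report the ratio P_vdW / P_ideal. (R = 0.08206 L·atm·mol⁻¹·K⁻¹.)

P_vdW / P_ideal ≈ 1.049

Ideal: P_ideal = RT/V_m = (0.08206)(318.3)/0.484 = 53.9663 atm
vdW: P = RT/(V_m − b) − a/V_m² = 26.1197/0.460200 − 0.0339/0.234256 = 56.7573 − 0.144713 = 56.6126 atm
Ratio = 56.6126/53.9663 = 1.049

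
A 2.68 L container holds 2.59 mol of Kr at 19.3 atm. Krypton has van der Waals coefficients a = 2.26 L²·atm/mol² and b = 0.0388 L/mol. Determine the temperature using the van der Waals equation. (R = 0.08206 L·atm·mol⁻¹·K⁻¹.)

T = (P + a n²/V²)(V − nb)/(nR)
P + a n²/V² = 19.3 + (2.26)(2.59)²/(2.68)² = 21.411 atm
V − nb = 2.68 − (2.59)(0.0388) = 2.5795 L
T = (21.411)(2.5795)/((2.59)(0.08206)) = 259.9 K

T ≈ 259.9 K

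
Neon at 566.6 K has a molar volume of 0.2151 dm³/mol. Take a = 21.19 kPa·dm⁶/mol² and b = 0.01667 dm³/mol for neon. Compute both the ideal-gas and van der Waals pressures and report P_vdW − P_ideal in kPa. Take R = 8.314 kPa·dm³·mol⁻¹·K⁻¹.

ΔP ≈ 1382 kPa

Ideal: P_ideal = RT/V_m = (8.314)(566.6)/0.2151 = 21900.1 kPa
vdW: P = RT/(V_m − b) − a/V_m² = 4710.71/0.198430 − 21.19/0.0462680 = 23739.9 − 457.984 = 23281.9 kPa
ΔP = 23281.9 − 21900.1 = 1382 kPa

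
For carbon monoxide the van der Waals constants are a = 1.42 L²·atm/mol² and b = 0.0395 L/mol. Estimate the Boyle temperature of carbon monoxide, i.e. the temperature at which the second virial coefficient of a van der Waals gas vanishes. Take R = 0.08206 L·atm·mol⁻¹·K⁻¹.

For a van der Waals gas the second virial coefficient B₂ = b − a/(RT) vanishes at T_B = a/(Rb).
T_B = 1.42/(0.08206×0.0395) = 1.42/0.0032414 = 438.1 K

T_B ≈ 438.1 K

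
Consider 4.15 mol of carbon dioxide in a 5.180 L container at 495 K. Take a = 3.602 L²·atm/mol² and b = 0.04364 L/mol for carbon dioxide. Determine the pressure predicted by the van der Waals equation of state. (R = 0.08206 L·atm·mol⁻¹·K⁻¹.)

P ≈ 31.41 atm

P = nRT/(V − nb) − a n²/V²
nRT/(V − nb) = (4.15)(0.08206)(495)/(5.180 − 4.15×0.04364) = 168.57/4.9989 = 33.721 atm
a n²/V² = (3.602)(4.15)²/(5.180)² = 2.3120 atm
P = 33.721 − 2.3120 = 31.41 atm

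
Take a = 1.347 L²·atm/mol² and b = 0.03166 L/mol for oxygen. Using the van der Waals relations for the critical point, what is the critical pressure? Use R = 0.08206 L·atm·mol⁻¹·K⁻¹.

P_c ≈ 49.77 atm

For a van der Waals gas, P_c = a/(27b²).
P_c = 1.347/(27×(0.03166)²) = 1.347/0.027064 = 49.77 atm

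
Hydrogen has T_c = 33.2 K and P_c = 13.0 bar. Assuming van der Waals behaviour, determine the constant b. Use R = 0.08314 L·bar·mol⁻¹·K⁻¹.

From T_c = 8a/(27Rb) and P_c = a/(27b²): b = R T_c/(8 P_c).
b = (0.08314)(33.2)/(8×13.0) = 2.7602/104.00 = 0.02654 L/mol

b ≈ 0.02654 L/mol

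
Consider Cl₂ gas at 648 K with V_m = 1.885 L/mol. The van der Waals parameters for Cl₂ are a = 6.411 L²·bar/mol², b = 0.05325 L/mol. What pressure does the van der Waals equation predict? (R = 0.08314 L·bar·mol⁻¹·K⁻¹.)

P ≈ 27.61 bar

P = RT/(V_m − b) − a/V_m²
RT/(V_m − b) = (0.08314)(648)/(1.885 − 0.05325) = 53.875/1.8318 = 29.411 bar
a/V_m² = 6.411/(1.885)² = 1.8043 bar
P = 29.411 − 1.8043 = 27.61 bar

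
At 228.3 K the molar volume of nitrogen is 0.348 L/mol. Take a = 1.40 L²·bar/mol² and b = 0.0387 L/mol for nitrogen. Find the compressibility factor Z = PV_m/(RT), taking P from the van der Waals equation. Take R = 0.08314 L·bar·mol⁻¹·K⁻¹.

P = RT/(V_m − b) − a/V_m² = (0.08314)(228.3)/(0.348 − 0.0387) − 1.40/(0.348)²
  = 18.981/0.30930 − 11.560 = 61.368 − 11.560 = 49.808 bar
Z = PV_m/(RT) = (49.808)(0.348)/((0.08314)(228.3)) = 17.333/18.981 = 0.9132

Z ≈ 0.9132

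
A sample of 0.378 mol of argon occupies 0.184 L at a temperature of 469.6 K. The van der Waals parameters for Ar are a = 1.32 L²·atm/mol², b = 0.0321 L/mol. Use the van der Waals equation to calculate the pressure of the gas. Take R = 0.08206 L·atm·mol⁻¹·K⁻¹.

P ≈ 79.18 atm

P = nRT/(V − nb) − a n²/V²
nRT/(V − nb) = (0.378)(0.08206)(469.6)/(0.184 − 0.378×0.0321) = 14.566/0.17187 = 84.750 atm
a n²/V² = (1.32)(0.378)²/(0.184)² = 5.5709 atm
P = 84.750 − 5.5709 = 79.18 atm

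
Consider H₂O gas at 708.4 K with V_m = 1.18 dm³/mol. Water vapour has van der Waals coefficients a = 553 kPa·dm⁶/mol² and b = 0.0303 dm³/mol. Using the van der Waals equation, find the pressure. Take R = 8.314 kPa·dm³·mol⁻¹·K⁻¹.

P = RT/(V_m − b) − a/V_m²
RT/(V_m − b) = (8.314)(708.4)/(1.18 − 0.0303) = 5889.6/1.1497 = 5122.7 kPa
a/V_m² = 553/(1.18)² = 397.16 kPa
P = 5122.7 − 397.16 = 4726 kPa

P ≈ 4726 kPa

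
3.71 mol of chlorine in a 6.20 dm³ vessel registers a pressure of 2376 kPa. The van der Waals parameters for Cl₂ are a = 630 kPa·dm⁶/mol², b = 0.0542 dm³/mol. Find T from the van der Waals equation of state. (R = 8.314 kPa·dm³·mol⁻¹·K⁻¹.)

T ≈ 506.0 K

T = (P + a n²/V²)(V − nb)/(nR)
P + a n²/V² = 2376 + (630)(3.71)²/(6.20)² = 2601.6 kPa
V − nb = 6.20 − (3.71)(0.0542) = 5.9989 dm³
T = (2601.6)(5.9989)/((3.71)(8.314)) = 506.0 K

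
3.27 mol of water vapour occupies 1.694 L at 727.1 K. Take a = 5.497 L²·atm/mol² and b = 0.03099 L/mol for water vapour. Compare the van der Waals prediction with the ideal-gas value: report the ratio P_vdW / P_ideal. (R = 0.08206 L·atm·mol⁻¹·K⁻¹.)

Ideal: P_ideal = nRT/V = (3.27)(0.08206)(727.1)/1.694 = 115.175 atm
vdW: P = nRT/(V − nb) − a n²/V² = 195.107/1.59266 − 58.7789/2.86964 = 122.504 − 20.4830 = 102.021 atm
Ratio = 102.021/115.175 = 0.8858

P_vdW / P_ideal ≈ 0.8858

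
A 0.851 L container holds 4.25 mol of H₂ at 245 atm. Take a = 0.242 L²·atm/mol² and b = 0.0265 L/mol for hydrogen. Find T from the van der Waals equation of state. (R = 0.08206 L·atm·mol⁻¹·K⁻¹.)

T = (P + a n²/V²)(V − nb)/(nR)
P + a n²/V² = 245 + (0.242)(4.25)²/(0.851)² = 251.04 atm
V − nb = 0.851 − (4.25)(0.0265) = 0.73838 L
T = (251.04)(0.73838)/((4.25)(0.08206)) = 531.5 K

T ≈ 531.5 K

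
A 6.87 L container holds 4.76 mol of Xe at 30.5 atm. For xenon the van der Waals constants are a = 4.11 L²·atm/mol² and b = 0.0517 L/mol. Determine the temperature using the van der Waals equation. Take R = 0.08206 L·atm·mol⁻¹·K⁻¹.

T = (P + a n²/V²)(V − nb)/(nR)
P + a n²/V² = 30.5 + (4.11)(4.76)²/(6.87)² = 32.473 atm
V − nb = 6.87 − (4.76)(0.0517) = 6.6239 L
T = (32.473)(6.6239)/((4.76)(0.08206)) = 550.7 K

T ≈ 550.7 K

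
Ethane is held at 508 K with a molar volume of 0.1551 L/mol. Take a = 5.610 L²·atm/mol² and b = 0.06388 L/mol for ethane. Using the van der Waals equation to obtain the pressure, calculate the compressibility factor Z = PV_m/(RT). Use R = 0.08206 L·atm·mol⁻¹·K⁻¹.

Z ≈ 0.8326

P = RT/(V_m − b) − a/V_m² = (0.08206)(508)/(0.1551 − 0.06388) − 5.610/(0.1551)²
  = 41.686/0.091220 − 233.21 = 456.98 − 233.21 = 223.77 atm
Z = PV_m/(RT) = (223.77)(0.1551)/((0.08206)(508)) = 34.707/41.686 = 0.8326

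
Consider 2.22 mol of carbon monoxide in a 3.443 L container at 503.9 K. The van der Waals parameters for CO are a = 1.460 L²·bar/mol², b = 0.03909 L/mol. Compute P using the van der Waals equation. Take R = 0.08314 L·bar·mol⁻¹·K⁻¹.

P = nRT/(V − nb) − a n²/V²
nRT/(V − nb) = (2.22)(0.08314)(503.9)/(3.443 − 2.22×0.03909) = 93.005/3.3562 = 27.711 bar
a n²/V² = (1.460)(2.22)²/(3.443)² = 0.60699 bar
P = 27.711 − 0.60699 = 27.10 bar

P ≈ 27.10 bar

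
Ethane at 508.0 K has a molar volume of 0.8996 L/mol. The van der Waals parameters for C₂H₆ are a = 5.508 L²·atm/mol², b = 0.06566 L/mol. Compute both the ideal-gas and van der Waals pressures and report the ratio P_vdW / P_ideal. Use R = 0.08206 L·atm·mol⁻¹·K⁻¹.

Ideal: P_ideal = RT/V_m = (0.08206)(508.0)/0.8996 = 46.3389 atm
vdW: P = RT/(V_m − b) − a/V_m² = 41.6865/0.833940 − 5.508/0.809280 = 49.9874 − 6.80605 = 43.1814 atm
Ratio = 43.1814/46.3389 = 0.9319

P_vdW / P_ideal ≈ 0.9319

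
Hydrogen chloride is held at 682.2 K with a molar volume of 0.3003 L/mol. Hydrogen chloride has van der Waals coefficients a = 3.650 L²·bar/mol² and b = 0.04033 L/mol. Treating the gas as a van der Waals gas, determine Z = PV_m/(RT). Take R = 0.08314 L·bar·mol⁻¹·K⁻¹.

P = RT/(V_m − b) − a/V_m² = (0.08314)(682.2)/(0.3003 − 0.04033) − 3.650/(0.3003)²
  = 56.718/0.25997 − 40.475 = 218.17 − 40.475 = 177.70 bar
Z = PV_m/(RT) = (177.70)(0.3003)/((0.08314)(682.2)) = 53.363/56.718 = 0.9408

Z ≈ 0.9408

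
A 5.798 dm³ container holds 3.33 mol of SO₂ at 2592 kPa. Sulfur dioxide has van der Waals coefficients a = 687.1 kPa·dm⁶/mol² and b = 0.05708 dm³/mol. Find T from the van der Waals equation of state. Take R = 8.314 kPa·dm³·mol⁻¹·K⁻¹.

T ≈ 570.9 K

T = (P + a n²/V²)(V − nb)/(nR)
P + a n²/V² = 2592 + (687.1)(3.33)²/(5.798)² = 2818.6 kPa
V − nb = 5.798 − (3.33)(0.05708) = 5.6079 dm³
T = (2818.6)(5.6079)/((3.33)(8.314)) = 570.9 K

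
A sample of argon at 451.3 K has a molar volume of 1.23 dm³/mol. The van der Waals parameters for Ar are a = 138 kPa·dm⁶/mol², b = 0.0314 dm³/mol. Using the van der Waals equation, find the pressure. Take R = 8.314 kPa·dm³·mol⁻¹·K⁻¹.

P ≈ 3039 kPa

P = RT/(V_m − b) − a/V_m²
RT/(V_m − b) = (8.314)(451.3)/(1.23 − 0.0314) = 3752.1/1.1986 = 3130.4 kPa
a/V_m² = 138/(1.23)² = 91.216 kPa
P = 3130.4 − 91.216 = 3039 kPa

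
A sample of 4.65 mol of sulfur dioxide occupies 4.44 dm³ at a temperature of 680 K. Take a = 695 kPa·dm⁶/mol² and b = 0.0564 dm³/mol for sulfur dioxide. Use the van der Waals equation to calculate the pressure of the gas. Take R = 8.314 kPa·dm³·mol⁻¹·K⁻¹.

P ≈ 5530 kPa

P = nRT/(V − nb) − a n²/V²
nRT/(V − nb) = (4.65)(8.314)(680)/(4.44 − 4.65×0.0564) = 26289/4.1777 = 6292.7 kPa
a n²/V² = (695)(4.65)²/(4.44)² = 762.30 kPa
P = 6292.7 − 762.30 = 5530 kPa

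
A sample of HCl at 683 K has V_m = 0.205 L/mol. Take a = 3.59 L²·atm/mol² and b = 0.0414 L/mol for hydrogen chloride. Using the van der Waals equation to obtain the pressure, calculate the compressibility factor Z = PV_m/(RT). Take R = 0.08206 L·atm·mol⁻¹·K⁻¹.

P = RT/(V_m − b) − a/V_m² = (0.08206)(683)/(0.205 − 0.0414) − 3.59/(0.205)²
  = 56.047/0.16360 − 85.425 = 342.59 − 85.425 = 257.17 atm
Z = PV_m/(RT) = (257.17)(0.205)/((0.08206)(683)) = 52.720/56.047 = 0.9406

Z ≈ 0.9406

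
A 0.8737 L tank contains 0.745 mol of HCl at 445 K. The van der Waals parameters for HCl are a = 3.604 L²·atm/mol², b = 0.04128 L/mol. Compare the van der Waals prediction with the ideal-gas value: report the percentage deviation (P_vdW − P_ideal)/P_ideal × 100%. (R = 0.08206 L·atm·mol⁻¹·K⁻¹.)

-4.77 %

Ideal: P_ideal = nRT/V = (0.745)(0.08206)(445)/0.8737 = 31.1376 atm
vdW: P = nRT/(V − nb) − a n²/V² = 27.2049/0.842946 − 2.00031/0.763352 = 32.2736 − 2.62043 = 29.6532 atm
% deviation = (29.6532 − 31.1376)/31.1376 × 100% = -4.77%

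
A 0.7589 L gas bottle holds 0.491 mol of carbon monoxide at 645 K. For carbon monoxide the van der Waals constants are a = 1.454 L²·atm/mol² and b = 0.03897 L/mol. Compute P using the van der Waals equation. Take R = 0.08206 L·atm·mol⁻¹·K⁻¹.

P ≈ 34.52 atm

P = nRT/(V − nb) − a n²/V²
nRT/(V − nb) = (0.491)(0.08206)(645)/(0.7589 − 0.491×0.03897) = 25.988/0.73977 = 35.130 atm
a n²/V² = (1.454)(0.491)²/(0.7589)² = 0.60864 atm
P = 35.130 − 0.60864 = 34.52 atm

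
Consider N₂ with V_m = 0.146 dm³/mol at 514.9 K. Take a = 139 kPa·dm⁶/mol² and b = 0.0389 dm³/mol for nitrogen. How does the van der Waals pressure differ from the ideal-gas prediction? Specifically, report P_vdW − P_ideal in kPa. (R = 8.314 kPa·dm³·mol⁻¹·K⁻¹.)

ΔP ≈ 4129 kPa

Ideal: P_ideal = RT/V_m = (8.314)(514.9)/0.146 = 29321.1 kPa
vdW: P = RT/(V_m − b) − a/V_m² = 4280.88/0.107100 − 139/0.0213160 = 39970.9 − 6520.92 = 33450.0 kPa
ΔP = 33450.0 − 29321.1 = 4129 kPa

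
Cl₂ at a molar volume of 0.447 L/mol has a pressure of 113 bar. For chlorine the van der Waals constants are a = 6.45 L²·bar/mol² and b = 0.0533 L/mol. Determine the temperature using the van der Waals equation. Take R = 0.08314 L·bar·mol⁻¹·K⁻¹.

T ≈ 688.0 K

T = (P + a/V_m²)(V_m − b)/R
P + a/V_m² = 113 + 6.45/(0.447)² = 145.28 bar
V_m − b = 0.447 − 0.0533 = 0.39370 L/mol
T = (145.28)(0.39370)/0.08314 = 688.0 K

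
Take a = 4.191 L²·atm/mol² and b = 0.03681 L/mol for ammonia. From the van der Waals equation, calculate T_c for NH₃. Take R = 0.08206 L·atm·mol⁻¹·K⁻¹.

For a van der Waals gas, T_c = 8a/(27Rb).
T_c = 8×4.191/(27×0.08206×0.03681) = 33.528/0.081557 = 411.1 K

T_c ≈ 411.1 K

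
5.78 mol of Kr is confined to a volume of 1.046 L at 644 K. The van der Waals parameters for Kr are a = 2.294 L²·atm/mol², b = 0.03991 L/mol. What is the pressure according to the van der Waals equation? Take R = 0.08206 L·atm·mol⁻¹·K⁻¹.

P ≈ 304.6 atm

P = nRT/(V − nb) − a n²/V²
nRT/(V − nb) = (5.78)(0.08206)(644)/(1.046 − 5.78×0.03991) = 305.45/0.81532 = 374.64 atm
a n²/V² = (2.294)(5.78)²/(1.046)² = 70.046 atm
P = 374.64 − 70.046 = 304.6 atm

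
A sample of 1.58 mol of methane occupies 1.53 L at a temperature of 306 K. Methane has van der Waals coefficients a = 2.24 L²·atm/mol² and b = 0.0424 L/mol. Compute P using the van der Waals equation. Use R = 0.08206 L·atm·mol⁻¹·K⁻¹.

P ≈ 24.73 atm

P = nRT/(V − nb) − a n²/V²
nRT/(V − nb) = (1.58)(0.08206)(306)/(1.53 − 1.58×0.0424) = 39.674/1.4630 = 27.118 atm
a n²/V² = (2.24)(1.58)²/(1.53)² = 2.3888 atm
P = 27.118 − 2.3888 = 24.73 atm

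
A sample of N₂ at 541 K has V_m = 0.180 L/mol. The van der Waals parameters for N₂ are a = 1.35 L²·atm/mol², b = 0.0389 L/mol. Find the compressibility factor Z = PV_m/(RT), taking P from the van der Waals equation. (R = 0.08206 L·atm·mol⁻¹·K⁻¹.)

P = RT/(V_m − b) − a/V_m² = (0.08206)(541)/(0.180 − 0.0389) − 1.35/(0.180)²
  = 44.394/0.14110 − 41.667 = 314.63 − 41.667 = 272.96 atm
Z = PV_m/(RT) = (272.96)(0.180)/((0.08206)(541)) = 49.133/44.394 = 1.107

Z ≈ 1.107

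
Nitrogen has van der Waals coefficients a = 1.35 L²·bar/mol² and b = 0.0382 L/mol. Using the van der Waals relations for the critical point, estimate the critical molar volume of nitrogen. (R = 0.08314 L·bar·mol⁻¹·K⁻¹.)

For a van der Waals gas, V_m,c = 3b.
V_m,c = 3×0.0382 = 0.1146 L/mol

V_m,c ≈ 0.1146 L/mol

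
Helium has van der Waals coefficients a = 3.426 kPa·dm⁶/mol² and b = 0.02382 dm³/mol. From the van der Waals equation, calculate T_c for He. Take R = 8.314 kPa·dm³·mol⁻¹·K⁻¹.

T_c ≈ 5.126 K

For a van der Waals gas, T_c = 8a/(27Rb).
T_c = 8×3.426/(27×8.314×0.02382) = 27.408/5.3471 = 5.126 K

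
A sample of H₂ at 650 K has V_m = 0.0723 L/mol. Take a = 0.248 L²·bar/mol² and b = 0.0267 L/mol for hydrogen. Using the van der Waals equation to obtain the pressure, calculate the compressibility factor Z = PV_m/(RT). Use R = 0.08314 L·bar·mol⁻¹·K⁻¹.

P = RT/(V_m − b) − a/V_m² = (0.08314)(650)/(0.0723 − 0.0267) − 0.248/(0.0723)²
  = 54.041/0.045600 − 47.443 = 1185.1 − 47.443 = 1137.7 bar
Z = PV_m/(RT) = (1137.7)(0.0723)/((0.08314)(650)) = 82.256/54.041 = 1.522

Z ≈ 1.522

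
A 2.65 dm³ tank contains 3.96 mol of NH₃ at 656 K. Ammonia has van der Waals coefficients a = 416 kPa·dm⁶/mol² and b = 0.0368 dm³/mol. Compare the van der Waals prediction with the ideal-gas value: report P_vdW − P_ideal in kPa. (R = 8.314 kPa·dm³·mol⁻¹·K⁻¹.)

Ideal: P_ideal = nRT/V = (3.96)(8.314)(656)/2.65 = 8150.10 kPa
vdW: P = nRT/(V − nb) − a n²/V² = 21597.8/2.50427 − 6523.55/7.02250 = 8624.39 − 928.950 = 7695.44 kPa
ΔP = 7695.44 − 8150.10 = -454.7 kPa

ΔP ≈ -454.7 kPa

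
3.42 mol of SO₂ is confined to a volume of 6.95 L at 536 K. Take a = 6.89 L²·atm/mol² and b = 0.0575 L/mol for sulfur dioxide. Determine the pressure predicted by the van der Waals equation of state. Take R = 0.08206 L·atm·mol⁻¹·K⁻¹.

P = nRT/(V − nb) − a n²/V²
nRT/(V − nb) = (3.42)(0.08206)(536)/(6.95 − 3.42×0.0575) = 150.43/6.7534 = 22.275 atm
a n²/V² = (6.89)(3.42)²/(6.95)² = 1.6684 atm
P = 22.275 − 1.6684 = 20.61 atm

P ≈ 20.61 atm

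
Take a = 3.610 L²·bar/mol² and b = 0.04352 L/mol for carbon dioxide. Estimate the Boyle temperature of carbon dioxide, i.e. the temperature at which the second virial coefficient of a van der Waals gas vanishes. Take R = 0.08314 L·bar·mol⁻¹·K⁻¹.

T_B ≈ 997.7 K

For a van der Waals gas the second virial coefficient B₂ = b − a/(RT) vanishes at T_B = a/(Rb).
T_B = 3.610/(0.08314×0.04352) = 3.610/0.0036183 = 997.7 K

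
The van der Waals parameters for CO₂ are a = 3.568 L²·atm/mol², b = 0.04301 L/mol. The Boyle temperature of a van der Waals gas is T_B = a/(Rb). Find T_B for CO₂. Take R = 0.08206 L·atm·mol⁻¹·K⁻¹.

T_B ≈ 1011 K

For a van der Waals gas the second virial coefficient B₂ = b − a/(RT) vanishes at T_B = a/(Rb).
T_B = 3.568/(0.08206×0.04301) = 3.568/0.0035294 = 1011 K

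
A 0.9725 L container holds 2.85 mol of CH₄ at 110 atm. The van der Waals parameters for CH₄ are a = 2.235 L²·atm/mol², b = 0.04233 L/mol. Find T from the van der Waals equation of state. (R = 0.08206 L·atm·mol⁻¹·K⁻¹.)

T ≈ 470.6 K

T = (P + a n²/V²)(V − nb)/(nR)
P + a n²/V² = 110 + (2.235)(2.85)²/(0.9725)² = 129.19 atm
V − nb = 0.9725 − (2.85)(0.04233) = 0.85186 L
T = (129.19)(0.85186)/((2.85)(0.08206)) = 470.6 K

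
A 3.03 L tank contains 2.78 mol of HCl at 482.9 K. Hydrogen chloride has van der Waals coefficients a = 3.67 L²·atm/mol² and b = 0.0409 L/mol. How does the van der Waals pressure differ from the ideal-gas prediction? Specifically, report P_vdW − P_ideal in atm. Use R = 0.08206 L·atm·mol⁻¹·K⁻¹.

Ideal: P_ideal = nRT/V = (2.78)(0.08206)(482.9)/3.03 = 36.3572 atm
vdW: P = nRT/(V − nb) − a n²/V² = 110.162/2.91630 − 28.3632/9.18090 = 37.7746 − 3.08937 = 34.6852 atm
ΔP = 34.6852 − 36.3572 = -1.672 atm

ΔP ≈ -1.672 atm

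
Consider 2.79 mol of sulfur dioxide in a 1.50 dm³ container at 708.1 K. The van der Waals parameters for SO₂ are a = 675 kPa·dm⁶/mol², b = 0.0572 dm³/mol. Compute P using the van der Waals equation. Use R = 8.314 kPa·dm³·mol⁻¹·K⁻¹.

P = nRT/(V − nb) − a n²/V²
nRT/(V − nb) = (2.79)(8.314)(708.1)/(1.50 − 2.79×0.0572) = 16425/1.3404 = 12254 kPa
a n²/V² = (675)(2.79)²/(1.50)² = 2335.2 kPa
P = 12254 − 2335.2 = 9919 kPa

P ≈ 9919 kPa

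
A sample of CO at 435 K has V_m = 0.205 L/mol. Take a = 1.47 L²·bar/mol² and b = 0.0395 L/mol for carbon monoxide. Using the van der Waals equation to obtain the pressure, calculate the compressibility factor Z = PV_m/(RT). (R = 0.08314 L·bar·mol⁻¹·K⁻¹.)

Z ≈ 1.040

P = RT/(V_m − b) − a/V_m² = (0.08314)(435)/(0.205 − 0.0395) − 1.47/(0.205)²
  = 36.166/0.16550 − 34.979 = 218.53 − 34.979 = 183.55 bar
Z = PV_m/(RT) = (183.55)(0.205)/((0.08314)(435)) = 37.628/36.166 = 1.040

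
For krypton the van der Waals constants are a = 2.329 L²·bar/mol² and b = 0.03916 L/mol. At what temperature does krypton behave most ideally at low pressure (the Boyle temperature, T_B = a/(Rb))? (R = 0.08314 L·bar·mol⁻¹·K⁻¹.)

T_B ≈ 715.3 K

For a van der Waals gas the second virial coefficient B₂ = b − a/(RT) vanishes at T_B = a/(Rb).
T_B = 2.329/(0.08314×0.03916) = 2.329/0.0032558 = 715.3 K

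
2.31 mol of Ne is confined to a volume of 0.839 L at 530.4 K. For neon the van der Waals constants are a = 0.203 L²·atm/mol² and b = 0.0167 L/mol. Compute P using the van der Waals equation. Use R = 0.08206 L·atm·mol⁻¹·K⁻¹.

P = nRT/(V − nb) − a n²/V²
nRT/(V − nb) = (2.31)(0.08206)(530.4)/(0.839 − 2.31×0.0167) = 100.54/0.80042 = 125.61 atm
a n²/V² = (0.203)(2.31)²/(0.839)² = 1.5388 atm
P = 125.61 − 1.5388 = 124.1 atm

P ≈ 124.1 atm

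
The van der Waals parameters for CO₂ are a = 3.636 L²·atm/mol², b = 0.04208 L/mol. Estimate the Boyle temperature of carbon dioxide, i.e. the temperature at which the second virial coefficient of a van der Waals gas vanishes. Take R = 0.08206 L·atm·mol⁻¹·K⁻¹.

T_B ≈ 1053 K

For a van der Waals gas the second virial coefficient B₂ = b − a/(RT) vanishes at T_B = a/(Rb).
T_B = 3.636/(0.08206×0.04208) = 3.636/0.0034531 = 1053 K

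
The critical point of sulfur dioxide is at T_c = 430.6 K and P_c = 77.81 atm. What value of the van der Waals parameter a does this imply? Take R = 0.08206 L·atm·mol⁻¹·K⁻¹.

a ≈ 6.770 L²·atm/mol²

From T_c = 8a/(27Rb) and P_c = a/(27b²): a = 27 R² T_c²/(64 P_c).
a = 27×(0.08206)²×(430.6)²/(64×77.81) = 33711/4979.8 = 6.770 L²·atm/mol²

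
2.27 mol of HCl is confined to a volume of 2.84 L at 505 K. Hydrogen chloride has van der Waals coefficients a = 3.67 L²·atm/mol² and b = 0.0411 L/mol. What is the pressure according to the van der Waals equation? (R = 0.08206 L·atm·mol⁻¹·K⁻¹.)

P = nRT/(V − nb) − a n²/V²
nRT/(V − nb) = (2.27)(0.08206)(505)/(2.84 − 2.27×0.0411) = 94.069/2.7467 = 34.248 atm
a n²/V² = (3.67)(2.27)²/(2.84)² = 2.3447 atm
P = 34.248 − 2.3447 = 31.90 atm

P ≈ 31.90 atm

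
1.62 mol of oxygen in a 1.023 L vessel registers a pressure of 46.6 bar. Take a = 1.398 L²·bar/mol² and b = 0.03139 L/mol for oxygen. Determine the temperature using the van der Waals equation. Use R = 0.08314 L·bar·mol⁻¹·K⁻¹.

T = (P + a n²/V²)(V − nb)/(nR)
P + a n²/V² = 46.6 + (1.398)(1.62)²/(1.023)² = 50.106 bar
V − nb = 1.023 − (1.62)(0.03139) = 0.97215 L
T = (50.106)(0.97215)/((1.62)(0.08314)) = 361.7 K

T ≈ 361.7 K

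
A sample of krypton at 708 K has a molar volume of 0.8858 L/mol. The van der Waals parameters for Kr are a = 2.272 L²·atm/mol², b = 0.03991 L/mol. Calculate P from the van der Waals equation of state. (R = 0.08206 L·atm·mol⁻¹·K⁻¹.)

P ≈ 65.79 atm

P = RT/(V_m − b) − a/V_m²
RT/(V_m − b) = (0.08206)(708)/(0.8858 − 0.03991) = 58.098/0.84589 = 68.683 atm
a/V_m² = 2.272/(0.8858)² = 2.8956 atm
P = 68.683 − 2.8956 = 65.79 atm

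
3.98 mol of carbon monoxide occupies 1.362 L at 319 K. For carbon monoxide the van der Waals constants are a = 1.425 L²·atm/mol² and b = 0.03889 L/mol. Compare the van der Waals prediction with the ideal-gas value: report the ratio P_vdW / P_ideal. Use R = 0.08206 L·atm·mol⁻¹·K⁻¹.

Ideal: P_ideal = nRT/V = (3.98)(0.08206)(319)/1.362 = 76.4941 atm
vdW: P = nRT/(V − nb) − a n²/V² = 104.185/1.20722 − 22.5726/1.85504 = 86.3016 − 12.1683 = 74.1333 atm
Ratio = 74.1333/76.4941 = 0.9691

P_vdW / P_ideal ≈ 0.9691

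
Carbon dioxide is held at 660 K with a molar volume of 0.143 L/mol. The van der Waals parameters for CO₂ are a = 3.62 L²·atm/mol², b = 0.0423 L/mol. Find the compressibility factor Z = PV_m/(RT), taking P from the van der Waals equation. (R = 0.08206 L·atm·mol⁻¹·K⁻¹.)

P = RT/(V_m − b) − a/V_m² = (0.08206)(660)/(0.143 − 0.0423) − 3.62/(0.143)²
  = 54.160/0.10070 − 177.03 = 537.84 − 177.03 = 360.81 atm
Z = PV_m/(RT) = (360.81)(0.143)/((0.08206)(660)) = 51.596/54.160 = 0.9527

Z ≈ 0.9527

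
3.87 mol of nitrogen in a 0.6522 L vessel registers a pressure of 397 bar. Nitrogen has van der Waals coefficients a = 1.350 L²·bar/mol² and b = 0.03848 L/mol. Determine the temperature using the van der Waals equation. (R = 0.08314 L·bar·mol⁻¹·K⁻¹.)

T ≈ 695.3 K

T = (P + a n²/V²)(V − nb)/(nR)
P + a n²/V² = 397 + (1.350)(3.87)²/(0.6522)² = 444.53 bar
V − nb = 0.6522 − (3.87)(0.03848) = 0.50328 L
T = (444.53)(0.50328)/((3.87)(0.08314)) = 695.3 K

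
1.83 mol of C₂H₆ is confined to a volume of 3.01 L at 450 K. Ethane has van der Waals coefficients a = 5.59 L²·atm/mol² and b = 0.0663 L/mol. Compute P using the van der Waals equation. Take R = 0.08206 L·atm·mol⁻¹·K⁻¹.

P ≈ 21.33 atm

P = nRT/(V − nb) − a n²/V²
nRT/(V − nb) = (1.83)(0.08206)(450)/(3.01 − 1.83×0.0663) = 67.576/2.8887 = 23.393 atm
a n²/V² = (5.59)(1.83)²/(3.01)² = 2.0662 atm
P = 23.393 − 2.0662 = 21.33 atm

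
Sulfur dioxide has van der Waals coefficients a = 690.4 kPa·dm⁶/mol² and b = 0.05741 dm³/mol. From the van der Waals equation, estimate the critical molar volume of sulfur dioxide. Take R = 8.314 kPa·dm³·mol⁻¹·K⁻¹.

For a van der Waals gas, V_m,c = 3b.
V_m,c = 3×0.05741 = 0.1722 dm³/mol

V_m,c ≈ 0.1722 dm³/mol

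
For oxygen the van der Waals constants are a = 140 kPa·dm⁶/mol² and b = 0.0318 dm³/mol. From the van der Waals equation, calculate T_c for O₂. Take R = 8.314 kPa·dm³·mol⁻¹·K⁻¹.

T_c ≈ 156.9 K

For a van der Waals gas, T_c = 8a/(27Rb).
T_c = 8×140/(27×8.314×0.0318) = 1120.0/7.1384 = 156.9 K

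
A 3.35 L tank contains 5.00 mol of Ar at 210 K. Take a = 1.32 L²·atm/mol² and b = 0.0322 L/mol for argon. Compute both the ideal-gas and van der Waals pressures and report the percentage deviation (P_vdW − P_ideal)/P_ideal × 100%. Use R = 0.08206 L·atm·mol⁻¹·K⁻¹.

Ideal: P_ideal = nRT/V = (5.00)(0.08206)(210)/3.35 = 25.7203 atm
vdW: P = nRT/(V − nb) − a n²/V² = 86.1630/3.18900 − 33.0000/11.2225 = 27.0188 − 2.94052 = 24.0783 atm
% deviation = (24.0783 − 25.7203)/25.7203 × 100% = -6.38%

-6.38 %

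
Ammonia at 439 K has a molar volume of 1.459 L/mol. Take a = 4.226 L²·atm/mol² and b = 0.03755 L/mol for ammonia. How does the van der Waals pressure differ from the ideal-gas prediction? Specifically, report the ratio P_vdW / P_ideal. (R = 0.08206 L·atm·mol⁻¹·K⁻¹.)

P_vdW / P_ideal ≈ 0.9460

Ideal: P_ideal = RT/V_m = (0.08206)(439)/1.459 = 24.6911 atm
vdW: P = RT/(V_m − b) − a/V_m² = 36.0243/1.42145 − 4.226/2.12868 = 25.3433 − 1.98527 = 23.3580 atm
Ratio = 23.3580/24.6911 = 0.9460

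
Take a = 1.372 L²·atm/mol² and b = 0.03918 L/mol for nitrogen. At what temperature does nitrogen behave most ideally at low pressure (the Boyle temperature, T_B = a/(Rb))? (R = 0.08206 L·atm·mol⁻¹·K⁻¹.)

T_B ≈ 426.7 K

For a van der Waals gas the second virial coefficient B₂ = b − a/(RT) vanishes at T_B = a/(Rb).
T_B = 1.372/(0.08206×0.03918) = 1.372/0.0032151 = 426.7 K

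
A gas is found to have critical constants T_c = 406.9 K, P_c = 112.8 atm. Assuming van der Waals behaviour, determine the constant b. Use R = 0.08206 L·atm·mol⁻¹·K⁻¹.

b ≈ 0.03700 L/mol

From T_c = 8a/(27Rb) and P_c = a/(27b²): b = R T_c/(8 P_c).
b = (0.08206)(406.9)/(8×112.8) = 33.390/902.40 = 0.03700 L/mol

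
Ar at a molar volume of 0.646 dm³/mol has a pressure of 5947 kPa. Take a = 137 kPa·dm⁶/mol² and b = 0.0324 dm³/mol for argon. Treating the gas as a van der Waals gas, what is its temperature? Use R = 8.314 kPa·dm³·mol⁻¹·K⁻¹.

T = (P + a/V_m²)(V_m − b)/R
P + a/V_m² = 5947 + 137/(0.646)² = 6275.3 kPa
V_m − b = 0.646 − 0.0324 = 0.61360 dm³/mol
T = (6275.3)(0.61360)/8.314 = 463.1 K

T ≈ 463.1 K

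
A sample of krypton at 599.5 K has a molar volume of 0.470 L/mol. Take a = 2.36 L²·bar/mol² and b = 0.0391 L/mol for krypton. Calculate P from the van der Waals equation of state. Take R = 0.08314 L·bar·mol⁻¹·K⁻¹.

P = RT/(V_m − b) − a/V_m²
RT/(V_m − b) = (0.08314)(599.5)/(0.470 − 0.0391) = 49.842/0.43090 = 115.67 bar
a/V_m² = 2.36/(0.470)² = 10.684 bar
P = 115.67 − 10.684 = 105.0 bar

P ≈ 105.0 bar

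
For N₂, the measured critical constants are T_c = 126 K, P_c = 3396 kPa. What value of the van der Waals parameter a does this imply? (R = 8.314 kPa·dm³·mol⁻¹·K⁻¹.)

From T_c = 8a/(27Rb) and P_c = a/(27b²): a = 27 R² T_c²/(64 P_c).
a = 27×(8.314)²×(126)²/(64×3396) = 29629539/217344 = 136.3 kPa·dm⁶/mol²

a ≈ 136.3 kPa·dm⁶/mol²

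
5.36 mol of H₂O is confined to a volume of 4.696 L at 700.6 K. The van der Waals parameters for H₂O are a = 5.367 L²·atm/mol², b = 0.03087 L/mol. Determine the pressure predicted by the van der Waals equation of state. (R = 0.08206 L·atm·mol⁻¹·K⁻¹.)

P ≈ 61.02 atm

P = nRT/(V − nb) − a n²/V²
nRT/(V − nb) = (5.36)(0.08206)(700.6)/(4.696 − 5.36×0.03087) = 308.15/4.5305 = 68.017 atm
a n²/V² = (5.367)(5.36)²/(4.696)² = 6.9921 atm
P = 68.017 − 6.9921 = 61.02 atm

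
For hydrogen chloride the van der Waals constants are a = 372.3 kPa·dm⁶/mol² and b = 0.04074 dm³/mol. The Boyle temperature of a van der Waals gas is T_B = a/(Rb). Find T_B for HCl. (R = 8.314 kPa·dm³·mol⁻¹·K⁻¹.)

For a van der Waals gas the second virial coefficient B₂ = b − a/(RT) vanishes at T_B = a/(Rb).
T_B = 372.3/(8.314×0.04074) = 372.3/0.33871 = 1099 K

T_B ≈ 1099 K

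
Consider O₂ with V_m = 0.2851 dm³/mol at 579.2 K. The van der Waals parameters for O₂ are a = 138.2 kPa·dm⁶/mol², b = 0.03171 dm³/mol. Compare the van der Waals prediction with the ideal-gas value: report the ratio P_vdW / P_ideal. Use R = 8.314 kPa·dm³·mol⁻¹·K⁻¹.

P_vdW / P_ideal ≈ 1.024

Ideal: P_ideal = RT/V_m = (8.314)(579.2)/0.2851 = 16890.5 kPa
vdW: P = RT/(V_m − b) − a/V_m² = 4815.47/0.253390 − 138.2/0.0812820 = 19004.2 − 1700.25 = 17304.0 kPa
Ratio = 17304.0/16890.5 = 1.024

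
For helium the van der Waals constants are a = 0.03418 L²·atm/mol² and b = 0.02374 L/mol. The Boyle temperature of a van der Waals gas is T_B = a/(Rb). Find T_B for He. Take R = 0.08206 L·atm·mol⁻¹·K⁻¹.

For a van der Waals gas the second virial coefficient B₂ = b − a/(RT) vanishes at T_B = a/(Rb).
T_B = 0.03418/(0.08206×0.02374) = 0.03418/0.0019481 = 17.55 K

T_B ≈ 17.55 K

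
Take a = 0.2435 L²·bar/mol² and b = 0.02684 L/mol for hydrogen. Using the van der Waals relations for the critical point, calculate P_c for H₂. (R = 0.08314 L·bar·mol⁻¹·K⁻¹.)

P_c ≈ 12.52 bar

For a van der Waals gas, P_c = a/(27b²).
P_c = 0.2435/(27×(0.02684)²) = 0.2435/0.019450 = 12.52 bar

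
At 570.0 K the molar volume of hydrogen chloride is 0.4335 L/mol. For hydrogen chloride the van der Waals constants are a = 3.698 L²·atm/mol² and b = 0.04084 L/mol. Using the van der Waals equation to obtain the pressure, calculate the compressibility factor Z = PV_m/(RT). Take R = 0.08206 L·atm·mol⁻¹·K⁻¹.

P = RT/(V_m − b) − a/V_m² = (0.08206)(570.0)/(0.4335 − 0.04084) − 3.698/(0.4335)²
  = 46.774/0.39266 − 19.678 = 119.12 − 19.678 = 99.44 atm
Z = PV_m/(RT) = (99.44)(0.4335)/((0.08206)(570.0)) = 43.107/46.774 = 0.9216

Z ≈ 0.9216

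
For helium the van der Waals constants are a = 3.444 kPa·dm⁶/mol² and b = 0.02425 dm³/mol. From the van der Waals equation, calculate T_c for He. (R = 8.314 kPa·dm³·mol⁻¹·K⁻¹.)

For a van der Waals gas, T_c = 8a/(27Rb).
T_c = 8×3.444/(27×8.314×0.02425) = 27.552/5.4436 = 5.061 K

T_c ≈ 5.061 K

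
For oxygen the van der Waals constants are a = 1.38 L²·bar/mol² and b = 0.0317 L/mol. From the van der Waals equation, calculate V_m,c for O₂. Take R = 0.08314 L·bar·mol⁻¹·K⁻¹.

For a van der Waals gas, V_m,c = 3b.
V_m,c = 3×0.0317 = 0.09510 L/mol

V_m,c ≈ 0.09510 L/mol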